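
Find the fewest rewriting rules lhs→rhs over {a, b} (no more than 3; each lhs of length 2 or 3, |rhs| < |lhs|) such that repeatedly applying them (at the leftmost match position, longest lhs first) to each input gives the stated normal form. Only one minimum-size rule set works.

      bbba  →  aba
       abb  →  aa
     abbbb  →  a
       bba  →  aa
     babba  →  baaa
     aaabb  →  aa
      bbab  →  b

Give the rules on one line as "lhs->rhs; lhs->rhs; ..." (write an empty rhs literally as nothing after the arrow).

  | bbba => aba
  | abb => aa
  | abbbb => aabb => bb => a
  | bba => aa

aab->b; bb->a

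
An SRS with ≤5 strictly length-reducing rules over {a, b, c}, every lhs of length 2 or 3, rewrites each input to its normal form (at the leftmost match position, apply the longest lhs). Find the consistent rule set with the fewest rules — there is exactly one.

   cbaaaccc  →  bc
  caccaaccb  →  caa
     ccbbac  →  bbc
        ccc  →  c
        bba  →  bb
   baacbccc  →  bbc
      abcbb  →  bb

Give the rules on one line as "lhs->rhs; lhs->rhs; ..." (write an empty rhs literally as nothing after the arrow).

ab->; ba->b; cb->b; cc->

  | cbaaaccc => baaaccc => baaccc => baccc => bccc => bc
  | caccaaccb => caaaccb => caaab => caa
  | ccbbac => bbac => bbc
  | ccc => c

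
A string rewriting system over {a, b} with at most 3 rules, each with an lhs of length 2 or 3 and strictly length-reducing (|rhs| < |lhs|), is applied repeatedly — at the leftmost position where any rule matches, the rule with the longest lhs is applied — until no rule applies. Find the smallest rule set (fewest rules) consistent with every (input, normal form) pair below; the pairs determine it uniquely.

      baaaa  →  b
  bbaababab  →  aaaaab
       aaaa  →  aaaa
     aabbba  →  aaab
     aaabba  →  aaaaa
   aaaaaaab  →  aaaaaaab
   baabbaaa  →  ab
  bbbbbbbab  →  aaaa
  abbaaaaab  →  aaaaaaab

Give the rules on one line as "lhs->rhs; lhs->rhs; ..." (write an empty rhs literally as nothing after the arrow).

ba->b; bb->a

  | baaaa => baaa => baa => ba => b
  | bbaababab => aaababab => aaabbab => aaaaab
  | aaaa
  | aabbba => aaaba => aaab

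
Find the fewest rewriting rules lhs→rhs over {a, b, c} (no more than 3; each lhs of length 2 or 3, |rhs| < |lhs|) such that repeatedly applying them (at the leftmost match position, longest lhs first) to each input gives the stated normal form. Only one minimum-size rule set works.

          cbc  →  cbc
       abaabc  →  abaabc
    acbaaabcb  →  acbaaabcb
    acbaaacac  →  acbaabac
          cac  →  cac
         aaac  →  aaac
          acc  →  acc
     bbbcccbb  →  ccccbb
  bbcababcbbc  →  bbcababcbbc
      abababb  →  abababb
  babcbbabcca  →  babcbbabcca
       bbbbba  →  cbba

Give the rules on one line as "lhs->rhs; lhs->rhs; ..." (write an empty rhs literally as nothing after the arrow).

  | cbc
  | abaabc
  | acbaaabcb
  | acbaaacac => acbaabac

aca->ba; bbb->c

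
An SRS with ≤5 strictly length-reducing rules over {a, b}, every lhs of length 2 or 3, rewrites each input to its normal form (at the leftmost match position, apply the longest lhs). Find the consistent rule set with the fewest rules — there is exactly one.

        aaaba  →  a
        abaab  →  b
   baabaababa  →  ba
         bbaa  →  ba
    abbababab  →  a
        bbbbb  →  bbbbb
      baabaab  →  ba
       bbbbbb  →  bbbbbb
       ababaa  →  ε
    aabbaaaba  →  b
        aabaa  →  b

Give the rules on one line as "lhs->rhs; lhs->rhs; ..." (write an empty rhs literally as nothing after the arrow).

  | aaaba => aba => a
  | abaab => aab => b
  | baabaababa => bbaababa => bababa => baba => ba
  | bbaa => ba

aa->; ab->a; aba->a; bba->b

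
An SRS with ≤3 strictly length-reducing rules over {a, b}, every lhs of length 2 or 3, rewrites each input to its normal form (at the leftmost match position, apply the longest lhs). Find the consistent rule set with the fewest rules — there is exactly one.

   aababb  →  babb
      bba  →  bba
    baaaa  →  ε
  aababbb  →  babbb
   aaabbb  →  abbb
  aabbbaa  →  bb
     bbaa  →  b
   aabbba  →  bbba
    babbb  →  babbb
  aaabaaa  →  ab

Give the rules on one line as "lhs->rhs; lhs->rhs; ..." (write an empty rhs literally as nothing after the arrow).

  | aababb => babb
  | bba
  | baaaa => aa => ε
  | aababbb => babbb

aa->; aba->ab; baa->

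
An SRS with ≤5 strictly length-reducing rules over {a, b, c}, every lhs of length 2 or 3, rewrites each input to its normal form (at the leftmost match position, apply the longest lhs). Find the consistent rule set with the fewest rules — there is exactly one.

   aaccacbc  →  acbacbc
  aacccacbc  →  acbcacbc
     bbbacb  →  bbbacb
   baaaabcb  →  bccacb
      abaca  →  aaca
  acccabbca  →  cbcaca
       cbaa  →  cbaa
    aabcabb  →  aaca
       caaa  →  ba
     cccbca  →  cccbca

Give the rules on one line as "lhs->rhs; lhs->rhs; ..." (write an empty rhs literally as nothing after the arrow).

aaa->cc; ab->a; acc->cb; caa->b

  | aaccacbc => acbacbc
  | aacccacbc => acbcacbc
  | bbbacb
  | baaaabcb => bccabcb => bccacb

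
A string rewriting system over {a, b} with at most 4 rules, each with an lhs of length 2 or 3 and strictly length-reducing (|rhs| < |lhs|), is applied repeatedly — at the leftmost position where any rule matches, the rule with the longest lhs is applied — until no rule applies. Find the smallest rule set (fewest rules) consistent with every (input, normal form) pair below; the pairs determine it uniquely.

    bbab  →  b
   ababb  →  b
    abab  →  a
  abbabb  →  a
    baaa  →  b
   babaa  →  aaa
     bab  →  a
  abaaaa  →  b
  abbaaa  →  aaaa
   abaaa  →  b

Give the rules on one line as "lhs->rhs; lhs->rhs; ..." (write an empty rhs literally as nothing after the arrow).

ab->b; ba->b; bb->a

  | bbab => aab => ab => b
  | ababb => babb => bbb => ab => b
  | abab => bab => bb => a
  | abbabb => bbabb => aabb => abb => bb => a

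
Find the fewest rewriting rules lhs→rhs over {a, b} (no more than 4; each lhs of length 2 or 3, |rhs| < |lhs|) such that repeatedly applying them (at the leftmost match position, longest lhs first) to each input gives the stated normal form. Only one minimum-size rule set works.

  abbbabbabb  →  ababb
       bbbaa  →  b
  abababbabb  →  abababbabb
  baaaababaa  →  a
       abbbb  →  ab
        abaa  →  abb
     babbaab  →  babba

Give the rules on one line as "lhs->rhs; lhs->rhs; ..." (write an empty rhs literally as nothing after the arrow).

  | abbbabbabb => aabbabb => ababb
  | bbbaa => aa => b
  | abababbabb
  | baaaababaa => bbaababaa => bbaabaa => bbaaa => bbba => a

aa->b; aab->a; bbb->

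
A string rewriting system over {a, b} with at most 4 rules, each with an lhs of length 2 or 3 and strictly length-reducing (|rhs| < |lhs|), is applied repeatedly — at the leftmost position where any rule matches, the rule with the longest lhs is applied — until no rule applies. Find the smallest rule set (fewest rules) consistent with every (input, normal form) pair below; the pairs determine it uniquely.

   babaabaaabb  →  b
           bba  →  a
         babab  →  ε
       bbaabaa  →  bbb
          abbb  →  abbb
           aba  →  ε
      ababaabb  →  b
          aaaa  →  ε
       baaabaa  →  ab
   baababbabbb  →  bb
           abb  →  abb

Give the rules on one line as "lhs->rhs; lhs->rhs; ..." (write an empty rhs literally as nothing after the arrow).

  | babaabaaabb => abaabaaabb => abbaaabb => abbabb => ababb => aabb => b
  | bba => ba => a
  | babab => abab => aab => ε
  | bbaabaa => bbbaa => bbb

aa->; aab->; ba->a; baa->b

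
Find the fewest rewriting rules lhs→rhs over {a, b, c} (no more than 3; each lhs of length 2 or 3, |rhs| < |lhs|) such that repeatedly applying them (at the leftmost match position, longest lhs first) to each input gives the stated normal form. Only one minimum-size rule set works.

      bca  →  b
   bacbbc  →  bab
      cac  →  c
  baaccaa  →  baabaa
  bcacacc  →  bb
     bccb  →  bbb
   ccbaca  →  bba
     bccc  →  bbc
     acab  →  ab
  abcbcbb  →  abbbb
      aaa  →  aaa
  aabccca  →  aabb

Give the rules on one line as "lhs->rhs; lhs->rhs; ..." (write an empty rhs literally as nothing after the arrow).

  | bca => b
  | bacbbc => bacbc => bacc => bab
  | cac => c
  | baaccaa => baabaa

ca->; cb->c; cc->b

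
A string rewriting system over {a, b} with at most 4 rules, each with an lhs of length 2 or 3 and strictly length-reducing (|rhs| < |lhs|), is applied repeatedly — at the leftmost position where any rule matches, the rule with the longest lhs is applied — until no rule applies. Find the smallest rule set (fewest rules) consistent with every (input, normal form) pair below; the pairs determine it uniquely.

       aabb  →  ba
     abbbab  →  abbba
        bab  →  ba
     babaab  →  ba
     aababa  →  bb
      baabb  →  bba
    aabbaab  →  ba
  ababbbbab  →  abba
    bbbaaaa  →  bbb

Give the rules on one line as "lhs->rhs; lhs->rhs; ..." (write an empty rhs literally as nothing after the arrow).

aa->; aab->ba; bab->ba

  | aabb => bab => ba
  | abbbab => abbba
  | bab => ba
  | babaab => baaab => bab => ba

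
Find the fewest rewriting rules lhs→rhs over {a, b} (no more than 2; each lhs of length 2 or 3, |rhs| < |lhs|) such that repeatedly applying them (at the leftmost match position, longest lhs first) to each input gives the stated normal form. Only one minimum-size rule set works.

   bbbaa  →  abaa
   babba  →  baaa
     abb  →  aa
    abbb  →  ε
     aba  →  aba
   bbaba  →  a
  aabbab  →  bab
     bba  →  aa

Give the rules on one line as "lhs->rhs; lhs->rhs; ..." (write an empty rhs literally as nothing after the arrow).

  | bbbaa => abaa
  | babba => baaa
  | abb => aa
  | abbb => aab => ε

aab->; bb->a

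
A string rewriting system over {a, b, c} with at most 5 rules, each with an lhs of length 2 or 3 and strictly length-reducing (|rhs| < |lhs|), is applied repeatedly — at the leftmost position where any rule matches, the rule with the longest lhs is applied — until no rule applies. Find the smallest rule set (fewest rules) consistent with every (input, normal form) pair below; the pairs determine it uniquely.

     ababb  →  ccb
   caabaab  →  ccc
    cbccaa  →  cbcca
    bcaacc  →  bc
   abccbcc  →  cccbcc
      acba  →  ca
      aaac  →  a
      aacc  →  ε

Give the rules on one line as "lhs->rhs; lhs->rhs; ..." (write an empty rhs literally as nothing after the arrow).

  | ababb => cabb => ccb
  | caabaab => cabaab => ccaab => ccab => ccc
  | cbccaa => cbcca
  | bcaacc => bcacc => bc

aa->a; ab->c; ac->a; acc->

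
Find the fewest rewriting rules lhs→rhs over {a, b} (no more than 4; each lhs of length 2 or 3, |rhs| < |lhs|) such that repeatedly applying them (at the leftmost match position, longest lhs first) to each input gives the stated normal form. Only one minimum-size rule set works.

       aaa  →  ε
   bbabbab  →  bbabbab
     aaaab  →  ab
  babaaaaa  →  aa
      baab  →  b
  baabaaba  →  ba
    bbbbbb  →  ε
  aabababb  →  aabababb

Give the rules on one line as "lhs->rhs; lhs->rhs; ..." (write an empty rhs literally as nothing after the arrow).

  | aaa => ε
  | bbabbab
  | aaaab => ab
  | babaaaaa => baaaa => aa

aaa->; baa->; bbb->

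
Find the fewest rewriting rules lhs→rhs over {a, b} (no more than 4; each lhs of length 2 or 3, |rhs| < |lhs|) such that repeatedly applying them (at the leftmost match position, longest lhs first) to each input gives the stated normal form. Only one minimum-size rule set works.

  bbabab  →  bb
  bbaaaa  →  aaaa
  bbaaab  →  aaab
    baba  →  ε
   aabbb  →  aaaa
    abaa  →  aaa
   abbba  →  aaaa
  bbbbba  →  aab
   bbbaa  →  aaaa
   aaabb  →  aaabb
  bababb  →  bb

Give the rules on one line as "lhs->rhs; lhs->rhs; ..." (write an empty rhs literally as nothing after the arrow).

  | bbabab => bbab => bb
  | bbaaaa => baaaa => aaaa
  | bbaaab => baaab => aaab
  | baba => ba => ε

ba->; baa->aa; bbb->aa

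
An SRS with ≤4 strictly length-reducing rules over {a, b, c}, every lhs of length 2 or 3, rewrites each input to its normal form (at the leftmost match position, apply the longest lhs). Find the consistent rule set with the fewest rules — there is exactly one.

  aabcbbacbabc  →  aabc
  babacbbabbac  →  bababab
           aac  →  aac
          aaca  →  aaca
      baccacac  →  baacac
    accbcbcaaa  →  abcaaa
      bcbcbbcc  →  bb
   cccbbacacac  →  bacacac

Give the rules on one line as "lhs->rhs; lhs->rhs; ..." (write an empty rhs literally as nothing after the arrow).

bba->bc; cb->; cc->

  | aabcbbacbabc => aabbacbabc => aabccbabc => aabbabc => aabcbc => aabc
  | babacbbabbac => babababbac => babababcc => bababab
  | aac
  | aaca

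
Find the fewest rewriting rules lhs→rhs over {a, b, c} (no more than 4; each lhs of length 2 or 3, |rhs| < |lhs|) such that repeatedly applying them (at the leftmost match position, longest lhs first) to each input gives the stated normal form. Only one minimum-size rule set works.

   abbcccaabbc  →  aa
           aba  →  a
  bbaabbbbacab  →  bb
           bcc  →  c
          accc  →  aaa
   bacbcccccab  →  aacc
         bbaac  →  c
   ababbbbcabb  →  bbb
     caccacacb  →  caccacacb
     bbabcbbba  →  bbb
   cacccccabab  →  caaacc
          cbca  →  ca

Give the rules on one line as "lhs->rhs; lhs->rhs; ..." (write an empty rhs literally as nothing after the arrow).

  | abbcccaabbc => bcccaabbc => ccaabbc => ccabc => ccc => aa
  | aba => a
  | bbaabbbbacab => babbbbacab => bbbbacab => bbbcab => bbab => bb
  | bcc => c

ab->; ba->; bc->; ccc->aa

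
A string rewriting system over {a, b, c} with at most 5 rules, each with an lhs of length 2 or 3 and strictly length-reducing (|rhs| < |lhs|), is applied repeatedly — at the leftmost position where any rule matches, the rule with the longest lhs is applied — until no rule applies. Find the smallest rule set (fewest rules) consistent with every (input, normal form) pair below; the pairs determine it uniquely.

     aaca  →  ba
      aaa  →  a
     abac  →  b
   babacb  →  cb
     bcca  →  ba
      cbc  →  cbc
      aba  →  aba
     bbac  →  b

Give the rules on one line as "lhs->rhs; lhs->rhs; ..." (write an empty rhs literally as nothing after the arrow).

aa->a; ac->b; bb->c; ca->a

  | aaca => aca => ba
  | aaa => aa => a
  | abac => abb => ac => b
  | babacb => babbb => bacb => bbb => cb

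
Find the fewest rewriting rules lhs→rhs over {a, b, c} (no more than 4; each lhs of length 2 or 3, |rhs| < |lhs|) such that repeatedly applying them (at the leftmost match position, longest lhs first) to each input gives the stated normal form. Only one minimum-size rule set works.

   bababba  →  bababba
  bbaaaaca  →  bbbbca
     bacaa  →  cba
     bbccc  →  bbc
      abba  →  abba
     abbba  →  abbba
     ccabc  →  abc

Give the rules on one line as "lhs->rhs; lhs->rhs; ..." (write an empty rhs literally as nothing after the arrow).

  | bababba
  | bbaaaaca => bbbaaca => bbbbca
  | bacaa => caaa => cba
  | bbccc => bbc

aa->b; bac->ca; cc->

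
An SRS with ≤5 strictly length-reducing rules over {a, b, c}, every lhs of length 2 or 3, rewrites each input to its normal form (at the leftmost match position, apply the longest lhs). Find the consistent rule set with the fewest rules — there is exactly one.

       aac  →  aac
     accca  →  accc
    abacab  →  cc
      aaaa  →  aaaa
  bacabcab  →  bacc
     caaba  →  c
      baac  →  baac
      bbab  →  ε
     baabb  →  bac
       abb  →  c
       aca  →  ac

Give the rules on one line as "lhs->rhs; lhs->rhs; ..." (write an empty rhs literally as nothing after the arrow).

  | aac
  | accca => accc
  | abacab => cacab => ccab => ccb => cc
  | aaaa

ab->c; bbc->; ca->c; cb->c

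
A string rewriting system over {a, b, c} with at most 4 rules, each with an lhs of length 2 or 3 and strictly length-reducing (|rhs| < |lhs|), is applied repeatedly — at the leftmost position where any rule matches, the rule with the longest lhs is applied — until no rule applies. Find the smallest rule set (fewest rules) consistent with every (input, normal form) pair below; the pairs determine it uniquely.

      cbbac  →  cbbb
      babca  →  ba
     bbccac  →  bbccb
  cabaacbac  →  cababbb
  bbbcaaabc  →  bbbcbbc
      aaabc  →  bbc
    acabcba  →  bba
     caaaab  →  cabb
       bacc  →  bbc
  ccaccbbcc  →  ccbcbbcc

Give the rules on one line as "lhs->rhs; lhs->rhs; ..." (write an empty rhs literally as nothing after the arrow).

  | cbbac => cbbb
  | babca => ba
  | bbccac => bbccb
  | cabaacbac => cababbac => cababbb

aab->cb; abc->; ac->b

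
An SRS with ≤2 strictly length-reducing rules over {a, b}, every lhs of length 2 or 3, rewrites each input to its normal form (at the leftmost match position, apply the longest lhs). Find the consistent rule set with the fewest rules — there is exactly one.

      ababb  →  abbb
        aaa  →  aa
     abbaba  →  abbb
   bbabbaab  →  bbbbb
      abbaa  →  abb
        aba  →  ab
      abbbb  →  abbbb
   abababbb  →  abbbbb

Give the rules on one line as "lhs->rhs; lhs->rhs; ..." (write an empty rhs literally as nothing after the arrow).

aaa->aa; ba->b

  | ababb => abbb
  | aaa => aa
  | abbaba => abbba => abbb
  | bbabbaab => bbbbaab => bbbbab => bbbbb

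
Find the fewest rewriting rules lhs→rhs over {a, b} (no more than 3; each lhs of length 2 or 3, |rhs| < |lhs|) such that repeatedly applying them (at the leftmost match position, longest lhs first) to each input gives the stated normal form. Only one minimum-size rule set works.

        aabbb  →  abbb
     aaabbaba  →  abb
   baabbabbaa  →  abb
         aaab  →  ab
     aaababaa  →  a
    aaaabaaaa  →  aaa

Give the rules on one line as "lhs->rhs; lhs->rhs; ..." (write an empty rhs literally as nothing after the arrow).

  | aabbb => abbb
  | aaabbaba => aabbaba => abbaba => abb
  | baabbabbaa => abbabbaa => abbaba => abb
  | aaab => aab => ab

aab->ab; aba->; baa->a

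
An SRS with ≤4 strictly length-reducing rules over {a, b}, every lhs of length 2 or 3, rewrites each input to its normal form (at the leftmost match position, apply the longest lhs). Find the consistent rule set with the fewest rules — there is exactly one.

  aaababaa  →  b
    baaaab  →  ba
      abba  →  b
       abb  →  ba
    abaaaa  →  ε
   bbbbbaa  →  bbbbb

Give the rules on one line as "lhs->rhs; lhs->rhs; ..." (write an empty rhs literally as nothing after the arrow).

aa->; aaa->; ab->a; abb->ba

  | aaababaa => babaa => baaa => b
  | baaaab => bab => ba
  | abba => baa => b
  | abb => ba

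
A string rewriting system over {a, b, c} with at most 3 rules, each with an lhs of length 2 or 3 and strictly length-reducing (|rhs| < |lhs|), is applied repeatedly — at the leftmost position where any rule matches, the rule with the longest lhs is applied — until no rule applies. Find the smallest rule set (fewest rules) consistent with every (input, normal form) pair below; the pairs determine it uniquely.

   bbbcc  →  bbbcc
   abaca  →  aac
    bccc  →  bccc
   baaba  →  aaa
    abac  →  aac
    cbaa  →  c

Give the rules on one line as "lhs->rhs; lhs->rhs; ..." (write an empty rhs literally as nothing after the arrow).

  | bbbcc
  | abaca => aaca => aac
  | bccc
  | baaba => aaba => aaa

ba->a; ca->c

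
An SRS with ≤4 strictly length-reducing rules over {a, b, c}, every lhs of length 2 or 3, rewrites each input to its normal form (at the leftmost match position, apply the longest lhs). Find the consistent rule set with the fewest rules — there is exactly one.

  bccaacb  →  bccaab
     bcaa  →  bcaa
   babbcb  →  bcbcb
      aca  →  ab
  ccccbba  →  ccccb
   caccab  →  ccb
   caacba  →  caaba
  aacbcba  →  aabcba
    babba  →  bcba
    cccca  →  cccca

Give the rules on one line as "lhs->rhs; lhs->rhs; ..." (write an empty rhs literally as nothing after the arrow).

  | bccaacb => bccaab
  | bcaa
  | babbcb => bcbcb
  | aca => ab

abb->cb; ac->a; aca->ab; bba->b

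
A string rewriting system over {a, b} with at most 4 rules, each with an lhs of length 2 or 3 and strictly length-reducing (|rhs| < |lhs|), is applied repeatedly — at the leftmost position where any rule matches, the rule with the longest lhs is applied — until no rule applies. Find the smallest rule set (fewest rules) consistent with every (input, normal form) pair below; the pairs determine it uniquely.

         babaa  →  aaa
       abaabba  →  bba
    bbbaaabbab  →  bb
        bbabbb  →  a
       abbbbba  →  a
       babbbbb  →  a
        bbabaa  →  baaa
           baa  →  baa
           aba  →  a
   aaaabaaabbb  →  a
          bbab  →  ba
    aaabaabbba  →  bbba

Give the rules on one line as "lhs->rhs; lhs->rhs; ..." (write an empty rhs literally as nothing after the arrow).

  | babaa => aaa
  | abaabba => aabba => bba
  | bbbaaabbab => bbbabbab => bbabab => baab => bb
  | bbabbb => babb => ab => a

aab->b; ab->a; aba->a; bab->a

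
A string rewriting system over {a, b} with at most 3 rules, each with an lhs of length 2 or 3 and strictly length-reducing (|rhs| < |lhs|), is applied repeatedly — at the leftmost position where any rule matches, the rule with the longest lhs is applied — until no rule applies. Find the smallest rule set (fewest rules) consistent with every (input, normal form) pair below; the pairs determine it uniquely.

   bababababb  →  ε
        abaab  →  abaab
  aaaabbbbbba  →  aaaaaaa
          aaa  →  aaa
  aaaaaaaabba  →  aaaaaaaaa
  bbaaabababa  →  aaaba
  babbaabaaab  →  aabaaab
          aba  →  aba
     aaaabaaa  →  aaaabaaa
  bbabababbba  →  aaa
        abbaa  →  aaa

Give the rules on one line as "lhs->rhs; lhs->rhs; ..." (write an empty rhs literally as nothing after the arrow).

bab->b; bb->; bbb->a

  | bababababb => babababb => bababb => babb => bb => ε
  | abaab
  | aaaabbbbbba => aaaaabbba => aaaaaaa
  | aaa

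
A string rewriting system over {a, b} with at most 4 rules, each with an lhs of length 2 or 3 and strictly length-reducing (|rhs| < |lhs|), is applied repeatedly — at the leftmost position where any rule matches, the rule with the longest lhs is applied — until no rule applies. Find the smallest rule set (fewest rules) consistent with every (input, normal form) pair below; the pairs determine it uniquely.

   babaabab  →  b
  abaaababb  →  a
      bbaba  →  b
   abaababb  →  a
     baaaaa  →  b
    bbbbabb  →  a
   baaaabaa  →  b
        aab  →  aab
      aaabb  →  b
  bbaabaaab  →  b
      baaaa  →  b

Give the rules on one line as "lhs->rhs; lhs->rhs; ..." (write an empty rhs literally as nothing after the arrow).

abb->bb; ba->b; bb->b; bbb->a

  | babaabab => bbaabab => baabab => babab => bbab => bab => bb => b
  | abaaababb => abaababb => abababb => abbabb => bbabb => babb => bbb => a
  | bbaba => baba => bba => ba => b
  | abaababb => abababb => abbabb => bbabb => babb => bbb => a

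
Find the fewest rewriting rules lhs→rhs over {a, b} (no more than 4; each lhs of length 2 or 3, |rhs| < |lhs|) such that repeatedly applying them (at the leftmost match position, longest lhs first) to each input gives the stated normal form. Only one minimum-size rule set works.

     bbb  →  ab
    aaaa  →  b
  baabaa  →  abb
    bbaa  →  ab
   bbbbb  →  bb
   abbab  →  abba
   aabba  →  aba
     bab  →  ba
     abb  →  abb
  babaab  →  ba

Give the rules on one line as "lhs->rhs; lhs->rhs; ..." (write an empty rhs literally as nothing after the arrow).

aa->b; aaa->a; bab->ba; bbb->ab

  | bbb => ab
  | aaaa => aa => b
  | baabaa => bbbaa => abaa => abb
  | bbaa => bbb => ab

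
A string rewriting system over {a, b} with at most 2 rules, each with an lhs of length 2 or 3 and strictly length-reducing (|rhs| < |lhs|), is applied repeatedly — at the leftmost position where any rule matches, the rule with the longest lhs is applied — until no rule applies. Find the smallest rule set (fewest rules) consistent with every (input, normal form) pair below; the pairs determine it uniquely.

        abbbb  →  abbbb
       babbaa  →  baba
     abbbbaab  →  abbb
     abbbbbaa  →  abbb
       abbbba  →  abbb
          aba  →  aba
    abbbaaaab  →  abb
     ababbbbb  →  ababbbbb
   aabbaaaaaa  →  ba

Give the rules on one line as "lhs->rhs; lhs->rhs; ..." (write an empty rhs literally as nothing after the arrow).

aa->; bba->b

  | abbbb
  | babbaa => baba
  | abbbbaab => abbbab => abbb
  | abbbbbaa => abbbba => abbb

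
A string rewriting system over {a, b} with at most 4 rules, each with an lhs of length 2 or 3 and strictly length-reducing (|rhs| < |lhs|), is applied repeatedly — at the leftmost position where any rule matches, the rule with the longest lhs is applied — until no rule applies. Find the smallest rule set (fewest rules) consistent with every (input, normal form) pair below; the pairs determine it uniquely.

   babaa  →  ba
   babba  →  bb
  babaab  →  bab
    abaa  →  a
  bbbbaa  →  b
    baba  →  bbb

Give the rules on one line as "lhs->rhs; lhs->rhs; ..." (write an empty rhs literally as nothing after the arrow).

aa->b; aba->bb; bba->a

  | babaa => bbba => ba
  | babba => baa => bb
  | babaab => bbbab => bab
  | abaa => bba => a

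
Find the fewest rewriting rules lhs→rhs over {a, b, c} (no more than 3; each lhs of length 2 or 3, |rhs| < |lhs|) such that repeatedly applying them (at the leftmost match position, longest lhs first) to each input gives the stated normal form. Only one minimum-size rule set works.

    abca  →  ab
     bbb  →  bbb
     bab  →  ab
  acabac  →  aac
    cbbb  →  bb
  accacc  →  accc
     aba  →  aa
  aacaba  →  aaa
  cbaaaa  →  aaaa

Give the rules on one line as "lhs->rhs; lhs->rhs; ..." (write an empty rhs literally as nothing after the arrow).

ba->a; ca->; cb->

  | abca => ab
  | bbb
  | bab => ab
  | acabac => abac => aac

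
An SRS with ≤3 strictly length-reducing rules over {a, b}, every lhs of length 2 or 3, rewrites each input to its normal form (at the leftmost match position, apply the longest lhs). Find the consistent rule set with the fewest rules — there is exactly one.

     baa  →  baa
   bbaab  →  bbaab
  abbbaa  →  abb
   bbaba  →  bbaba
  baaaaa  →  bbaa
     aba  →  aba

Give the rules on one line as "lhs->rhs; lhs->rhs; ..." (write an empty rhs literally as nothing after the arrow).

aaa->b; bbb->ba

  | baa
  | bbaab
  | abbbaa => abaaa => abb
  | bbaba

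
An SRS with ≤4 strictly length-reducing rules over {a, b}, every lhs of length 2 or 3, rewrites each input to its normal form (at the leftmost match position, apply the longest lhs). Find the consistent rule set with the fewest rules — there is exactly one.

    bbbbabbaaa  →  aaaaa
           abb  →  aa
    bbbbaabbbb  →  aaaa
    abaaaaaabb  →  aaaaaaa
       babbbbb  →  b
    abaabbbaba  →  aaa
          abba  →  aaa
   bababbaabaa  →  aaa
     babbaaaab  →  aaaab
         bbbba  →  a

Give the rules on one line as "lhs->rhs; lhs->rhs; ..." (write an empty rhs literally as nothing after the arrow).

  | bbbbabbaaa => bbabbaaa => abbaaa => aaaaa
  | abb => aa
  | bbbbaabbbb => bbaabbbb => aabbbb => aaabb => aaaa
  | abaaaaaabb => aaaaaabb => aaaaaaa

abb->aa; ba->; bb->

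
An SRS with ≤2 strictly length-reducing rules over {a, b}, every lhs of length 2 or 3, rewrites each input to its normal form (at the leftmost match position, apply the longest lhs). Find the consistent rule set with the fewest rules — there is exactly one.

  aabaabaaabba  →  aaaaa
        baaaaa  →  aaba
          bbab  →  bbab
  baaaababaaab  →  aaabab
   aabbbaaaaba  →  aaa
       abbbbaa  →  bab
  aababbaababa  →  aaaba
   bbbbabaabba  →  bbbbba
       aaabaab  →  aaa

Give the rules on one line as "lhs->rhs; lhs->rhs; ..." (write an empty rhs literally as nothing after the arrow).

  | aabaabaaabba => aaabbaaabba => aaaaabba => aaaaa
  | baaaaa => abaaa => aaba
  | bbab
  | baaaababaaab => abaababaaab => aabbabaaab => aabaaab => aaabab

abb->; baa->ab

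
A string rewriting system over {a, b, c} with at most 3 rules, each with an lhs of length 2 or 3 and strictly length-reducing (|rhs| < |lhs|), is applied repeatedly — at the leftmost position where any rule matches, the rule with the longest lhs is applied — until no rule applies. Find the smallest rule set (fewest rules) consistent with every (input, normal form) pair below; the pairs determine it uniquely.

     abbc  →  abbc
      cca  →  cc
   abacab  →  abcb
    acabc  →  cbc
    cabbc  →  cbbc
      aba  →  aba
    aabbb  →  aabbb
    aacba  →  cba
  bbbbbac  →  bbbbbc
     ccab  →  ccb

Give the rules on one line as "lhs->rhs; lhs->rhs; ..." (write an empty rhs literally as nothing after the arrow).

ac->c; ca->c

  | abbc
  | cca => cc
  | abacab => abcab => abcb
  | acabc => cabc => cbc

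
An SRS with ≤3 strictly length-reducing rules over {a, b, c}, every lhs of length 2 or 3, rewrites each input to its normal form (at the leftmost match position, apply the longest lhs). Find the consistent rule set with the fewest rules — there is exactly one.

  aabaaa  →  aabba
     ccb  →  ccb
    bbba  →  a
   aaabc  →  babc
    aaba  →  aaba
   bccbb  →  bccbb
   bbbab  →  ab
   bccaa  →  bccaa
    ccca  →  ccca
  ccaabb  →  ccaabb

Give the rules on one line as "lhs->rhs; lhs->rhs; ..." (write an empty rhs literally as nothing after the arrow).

  | aabaaa => aabba
  | ccb
  | bbba => a
  | aaabc => babc

aaa->ba; bbb->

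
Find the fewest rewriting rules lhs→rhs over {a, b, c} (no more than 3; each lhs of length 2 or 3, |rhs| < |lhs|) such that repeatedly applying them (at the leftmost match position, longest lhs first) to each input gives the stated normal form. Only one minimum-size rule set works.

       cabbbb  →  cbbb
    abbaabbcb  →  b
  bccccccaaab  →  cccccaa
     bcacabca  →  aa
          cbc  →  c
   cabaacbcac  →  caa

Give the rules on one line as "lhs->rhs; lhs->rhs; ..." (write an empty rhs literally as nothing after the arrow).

  | cabbbb => cbbb
  | abbaabbcb => baabbcb => babcb => bcb => b
  | bccccccaaab => cccccaaab => cccccaa
  | bcacabca => acabca => aabca => aca => aa

ab->; ac->a; bc->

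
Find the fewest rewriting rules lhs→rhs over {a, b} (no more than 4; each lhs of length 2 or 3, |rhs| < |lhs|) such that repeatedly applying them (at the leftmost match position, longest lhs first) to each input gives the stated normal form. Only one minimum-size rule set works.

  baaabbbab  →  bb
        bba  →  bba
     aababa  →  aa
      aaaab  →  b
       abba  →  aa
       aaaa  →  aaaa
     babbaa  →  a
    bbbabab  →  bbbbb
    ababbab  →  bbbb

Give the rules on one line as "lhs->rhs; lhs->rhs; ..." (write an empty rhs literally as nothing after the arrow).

ab->b; aba->b; abb->a; baa->

  | baaabbbab => abbbab => abab => bb
  | bba
  | aababa => abba => aa
  | aaaab => aaab => aab => ab => b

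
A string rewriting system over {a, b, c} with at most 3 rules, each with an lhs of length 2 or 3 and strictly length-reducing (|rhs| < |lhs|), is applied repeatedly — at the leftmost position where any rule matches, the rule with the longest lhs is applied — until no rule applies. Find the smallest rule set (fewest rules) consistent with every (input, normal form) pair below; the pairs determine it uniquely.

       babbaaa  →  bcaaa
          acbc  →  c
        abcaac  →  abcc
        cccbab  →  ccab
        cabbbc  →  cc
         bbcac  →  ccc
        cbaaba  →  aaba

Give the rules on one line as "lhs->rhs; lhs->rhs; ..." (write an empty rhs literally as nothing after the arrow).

  | babbaaa => bacaaa => bcaaa
  | acbc => cbc => c
  | abcaac => abcac => abcc
  | cccbab => ccab

ac->c; bb->c; cb->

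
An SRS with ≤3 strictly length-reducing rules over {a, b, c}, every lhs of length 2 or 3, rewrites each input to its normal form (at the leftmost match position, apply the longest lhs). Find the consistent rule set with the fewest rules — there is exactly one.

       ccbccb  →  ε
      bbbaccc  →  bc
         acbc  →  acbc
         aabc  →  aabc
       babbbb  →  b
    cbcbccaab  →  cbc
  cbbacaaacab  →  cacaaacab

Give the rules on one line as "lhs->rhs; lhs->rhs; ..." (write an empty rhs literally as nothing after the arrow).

ba->b; bb->; cc->

  | ccbccb => bccb => bb => ε
  | bbbaccc => baccc => bccc => bc
  | acbc
  | aabc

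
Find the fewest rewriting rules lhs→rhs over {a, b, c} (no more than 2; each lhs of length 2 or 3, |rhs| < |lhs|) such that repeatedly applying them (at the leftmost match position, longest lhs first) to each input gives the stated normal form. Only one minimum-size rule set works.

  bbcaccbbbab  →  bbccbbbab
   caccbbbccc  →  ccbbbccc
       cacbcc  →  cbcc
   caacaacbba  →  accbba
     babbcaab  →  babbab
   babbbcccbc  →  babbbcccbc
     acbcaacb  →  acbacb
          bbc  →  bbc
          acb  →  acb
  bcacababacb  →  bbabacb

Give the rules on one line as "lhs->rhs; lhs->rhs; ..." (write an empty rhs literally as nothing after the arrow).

  | bbcaccbbbab => bbccbbbab
  | caccbbbccc => ccbbbccc
  | cacbcc => cbcc
  | caacaacbba => acaacbba => acacbba => accbba

aca->ac; ca->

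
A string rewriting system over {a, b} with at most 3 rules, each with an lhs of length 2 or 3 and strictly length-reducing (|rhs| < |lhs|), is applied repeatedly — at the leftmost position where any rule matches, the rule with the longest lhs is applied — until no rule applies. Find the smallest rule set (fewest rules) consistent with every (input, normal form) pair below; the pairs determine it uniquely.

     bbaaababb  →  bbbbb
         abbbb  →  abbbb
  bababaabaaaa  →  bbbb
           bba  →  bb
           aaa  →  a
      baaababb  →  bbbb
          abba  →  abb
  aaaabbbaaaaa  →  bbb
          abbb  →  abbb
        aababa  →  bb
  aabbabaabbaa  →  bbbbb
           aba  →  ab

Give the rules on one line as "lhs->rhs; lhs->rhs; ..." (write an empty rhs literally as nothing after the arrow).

aa->; ba->b

  | bbaaababb => bbaababb => bbababb => bbbabb => bbbbb
  | abbbb
  | bababaabaaaa => bbabaabaaaa => bbbaabaaaa => bbbabaaaa => bbbbaaaa => bbbbaaa => bbbbaa => bbbba => bbbb
  | bba => bb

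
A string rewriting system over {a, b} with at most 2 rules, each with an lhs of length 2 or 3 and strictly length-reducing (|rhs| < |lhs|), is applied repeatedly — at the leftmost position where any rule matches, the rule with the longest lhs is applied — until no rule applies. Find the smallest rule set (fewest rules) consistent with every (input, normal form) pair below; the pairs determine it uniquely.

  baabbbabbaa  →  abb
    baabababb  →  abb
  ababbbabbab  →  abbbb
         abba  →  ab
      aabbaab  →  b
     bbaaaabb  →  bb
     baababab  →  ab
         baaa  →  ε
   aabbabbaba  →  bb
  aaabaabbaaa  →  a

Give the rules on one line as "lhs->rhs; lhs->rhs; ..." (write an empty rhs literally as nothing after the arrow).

aa->; ba->

  | baabbbabbaa => abbbabbaa => abbbbaa => abbba => abb
  | baabababb => abababb => ababb => abb
  | ababbbabbab => abbbabbab => abbbbab => abbbb
  | abba => ab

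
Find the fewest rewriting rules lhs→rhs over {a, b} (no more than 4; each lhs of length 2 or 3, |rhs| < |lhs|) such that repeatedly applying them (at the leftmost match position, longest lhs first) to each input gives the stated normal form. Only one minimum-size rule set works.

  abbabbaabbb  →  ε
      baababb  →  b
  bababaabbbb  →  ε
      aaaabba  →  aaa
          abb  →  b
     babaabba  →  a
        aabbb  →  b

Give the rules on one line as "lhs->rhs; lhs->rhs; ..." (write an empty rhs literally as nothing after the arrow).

ab->; ba->b; bb->

  | abbabbaabbb => babbaabbb => bbbaabbb => baabbb => babbb => bbbb => bb => ε
  | baababb => bababb => bbabb => abb => b
  | bababaabbbb => bbabaabbbb => abaabbbb => aabbbb => abbb => bb => ε
  | aaaabba => aaaba => aaa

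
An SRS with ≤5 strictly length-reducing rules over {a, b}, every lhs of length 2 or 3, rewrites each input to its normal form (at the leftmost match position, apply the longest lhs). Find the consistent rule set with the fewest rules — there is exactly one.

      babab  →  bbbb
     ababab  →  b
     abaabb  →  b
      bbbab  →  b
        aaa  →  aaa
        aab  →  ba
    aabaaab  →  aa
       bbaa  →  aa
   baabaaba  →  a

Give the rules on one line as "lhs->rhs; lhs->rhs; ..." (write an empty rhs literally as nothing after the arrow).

aab->ba; ab->; aba->bb; bba->a

  | babab => bbbb
  | ababab => bbbab => bab => b
  | abaabb => bbabb => abb => b
  | bbbab => bab => b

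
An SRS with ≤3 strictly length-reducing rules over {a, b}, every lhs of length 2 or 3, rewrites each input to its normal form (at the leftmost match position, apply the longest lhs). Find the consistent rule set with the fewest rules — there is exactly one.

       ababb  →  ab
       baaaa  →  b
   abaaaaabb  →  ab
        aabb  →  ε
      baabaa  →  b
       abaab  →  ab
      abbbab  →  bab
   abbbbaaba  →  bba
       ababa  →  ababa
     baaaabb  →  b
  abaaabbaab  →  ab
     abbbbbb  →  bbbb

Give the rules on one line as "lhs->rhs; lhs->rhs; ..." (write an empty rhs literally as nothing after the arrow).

aa->; aab->aa; abb->

  | ababb => ab
  | baaaa => baa => b
  | abaaaaabb => abaaabb => ababb => ab
  | aabb => aab => aa => ε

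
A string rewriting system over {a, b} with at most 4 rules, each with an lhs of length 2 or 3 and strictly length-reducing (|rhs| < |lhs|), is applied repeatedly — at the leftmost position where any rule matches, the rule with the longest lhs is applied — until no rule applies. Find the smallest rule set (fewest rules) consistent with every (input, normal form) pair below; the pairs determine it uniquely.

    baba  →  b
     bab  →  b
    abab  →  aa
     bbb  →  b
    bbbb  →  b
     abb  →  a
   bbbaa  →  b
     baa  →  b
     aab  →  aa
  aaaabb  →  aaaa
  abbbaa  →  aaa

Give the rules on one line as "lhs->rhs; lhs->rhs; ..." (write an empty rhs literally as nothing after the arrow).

  | baba => bba => ba => b
  | bab => bb => b
  | abab => aab => aa
  | bbb => bb => b

ab->a; ba->b; bb->b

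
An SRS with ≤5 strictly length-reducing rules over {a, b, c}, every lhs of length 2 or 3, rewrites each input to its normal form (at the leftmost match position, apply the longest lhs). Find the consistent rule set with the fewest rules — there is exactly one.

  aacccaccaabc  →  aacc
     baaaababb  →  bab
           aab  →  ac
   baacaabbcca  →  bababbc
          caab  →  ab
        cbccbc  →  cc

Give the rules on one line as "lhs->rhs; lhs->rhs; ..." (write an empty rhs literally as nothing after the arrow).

  | aacccaccaabc => aaccccaabc => aacccabc => aaccbc => aacc
  | baaaababb => baaacabb => baabbb => bacbb => bab
  | aab => ac
  | baacaabbcca => bababbcca => bababbc

aab->ac; aca->b; ca->; cb->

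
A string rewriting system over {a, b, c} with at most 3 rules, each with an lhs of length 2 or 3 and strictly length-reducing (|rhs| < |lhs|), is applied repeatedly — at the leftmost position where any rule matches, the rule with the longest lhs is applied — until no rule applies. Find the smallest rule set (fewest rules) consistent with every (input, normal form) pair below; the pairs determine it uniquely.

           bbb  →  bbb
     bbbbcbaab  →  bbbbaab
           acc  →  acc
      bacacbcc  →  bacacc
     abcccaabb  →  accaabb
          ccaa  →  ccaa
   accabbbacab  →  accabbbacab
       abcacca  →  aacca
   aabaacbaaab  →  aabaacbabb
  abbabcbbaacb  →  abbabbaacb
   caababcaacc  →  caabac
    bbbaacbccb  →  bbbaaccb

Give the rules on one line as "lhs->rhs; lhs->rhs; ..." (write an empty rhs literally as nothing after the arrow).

  | bbb
  | bbbbcbaab => bbbbaab
  | acc
  | bacacbcc => bacacc

aaa->ab; bc->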